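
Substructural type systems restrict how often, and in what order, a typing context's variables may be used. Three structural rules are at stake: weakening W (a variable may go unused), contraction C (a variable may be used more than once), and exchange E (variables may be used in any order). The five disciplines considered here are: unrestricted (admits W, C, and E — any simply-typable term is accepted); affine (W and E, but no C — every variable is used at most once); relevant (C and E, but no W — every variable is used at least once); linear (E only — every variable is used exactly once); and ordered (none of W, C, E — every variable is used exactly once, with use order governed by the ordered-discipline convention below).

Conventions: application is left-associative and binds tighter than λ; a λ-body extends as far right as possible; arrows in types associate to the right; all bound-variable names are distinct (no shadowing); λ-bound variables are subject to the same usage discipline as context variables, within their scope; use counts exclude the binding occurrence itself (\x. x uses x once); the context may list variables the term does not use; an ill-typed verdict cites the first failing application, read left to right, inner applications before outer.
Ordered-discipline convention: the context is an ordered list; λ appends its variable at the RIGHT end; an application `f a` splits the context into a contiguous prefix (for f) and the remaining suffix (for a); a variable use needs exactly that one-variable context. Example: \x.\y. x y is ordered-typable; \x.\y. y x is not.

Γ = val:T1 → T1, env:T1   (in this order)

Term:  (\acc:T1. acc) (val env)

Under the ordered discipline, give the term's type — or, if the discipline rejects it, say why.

term : T1
use counts: val ×1, env ×1, acc [bound] ×1
use order (left to right): acc, val, env
typing: well-typed — term : T1
across the five disciplines: ordered ✓ · linear ✓ · affine ✓ · relevant ✓ · unrestricted ✓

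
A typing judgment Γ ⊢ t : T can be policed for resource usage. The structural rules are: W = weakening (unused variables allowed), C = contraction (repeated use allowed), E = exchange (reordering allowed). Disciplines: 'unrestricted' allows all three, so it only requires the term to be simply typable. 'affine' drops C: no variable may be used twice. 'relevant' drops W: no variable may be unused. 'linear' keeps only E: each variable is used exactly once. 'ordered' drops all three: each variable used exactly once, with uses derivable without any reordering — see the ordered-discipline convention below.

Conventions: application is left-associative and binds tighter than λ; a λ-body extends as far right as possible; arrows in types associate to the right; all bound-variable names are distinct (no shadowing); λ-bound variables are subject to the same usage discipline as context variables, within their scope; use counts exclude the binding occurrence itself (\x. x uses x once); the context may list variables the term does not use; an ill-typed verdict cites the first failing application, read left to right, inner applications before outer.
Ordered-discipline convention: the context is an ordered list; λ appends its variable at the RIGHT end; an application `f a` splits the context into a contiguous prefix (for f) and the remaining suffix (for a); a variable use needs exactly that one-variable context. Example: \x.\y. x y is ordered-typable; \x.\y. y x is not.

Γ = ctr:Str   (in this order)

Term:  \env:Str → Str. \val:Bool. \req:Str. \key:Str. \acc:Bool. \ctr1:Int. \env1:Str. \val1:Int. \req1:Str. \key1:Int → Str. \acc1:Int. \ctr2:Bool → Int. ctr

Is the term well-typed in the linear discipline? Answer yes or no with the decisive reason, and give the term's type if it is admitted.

no — unused: env, val, req, key, acc, ctr1, env1, val1, req1, key1, acc1, ctr2 — weakening required
use counts: ctr=1, env (bound)=0, val (bound)=0, req (bound)=0, key (bound)=0, acc (bound)=0, ctr1 (bound)=0, env1 (bound)=0, val1 (bound)=0, req1 (bound)=0, key1 (bound)=0, acc1 (bound)=0, ctr2 (bound)=0
left-to-right use order: ctr
typing: ✓ — (Str → Str) → Bool → Str → Str → Bool → Int → Str → Int → Str → (Int → Str) → Int → (Bool → Int) → Str
across the five disciplines: ordered ✗; linear ✗; affine ✓; relevant ✗; unrestricted ✓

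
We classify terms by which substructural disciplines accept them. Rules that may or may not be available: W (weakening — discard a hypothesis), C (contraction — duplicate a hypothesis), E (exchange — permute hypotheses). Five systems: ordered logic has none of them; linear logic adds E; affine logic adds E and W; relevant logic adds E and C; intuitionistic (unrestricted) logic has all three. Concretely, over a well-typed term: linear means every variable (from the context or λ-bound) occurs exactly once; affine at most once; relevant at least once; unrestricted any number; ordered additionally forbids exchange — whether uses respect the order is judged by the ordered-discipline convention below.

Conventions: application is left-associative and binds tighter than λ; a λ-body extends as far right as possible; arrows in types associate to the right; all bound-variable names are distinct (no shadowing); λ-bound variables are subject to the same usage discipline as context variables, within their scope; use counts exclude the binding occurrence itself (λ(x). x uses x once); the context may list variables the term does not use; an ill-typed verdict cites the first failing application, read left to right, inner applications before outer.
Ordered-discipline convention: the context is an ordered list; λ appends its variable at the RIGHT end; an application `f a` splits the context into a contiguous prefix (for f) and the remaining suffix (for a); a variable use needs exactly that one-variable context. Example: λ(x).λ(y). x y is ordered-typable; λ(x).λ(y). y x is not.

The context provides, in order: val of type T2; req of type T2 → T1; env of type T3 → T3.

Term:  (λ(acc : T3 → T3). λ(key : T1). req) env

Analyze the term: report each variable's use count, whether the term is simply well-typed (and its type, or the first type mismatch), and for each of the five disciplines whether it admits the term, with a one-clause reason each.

usage: val: 0, req: 1, env: 1, acc [bound]: 0, key [bound]: 0
uses in reading order: req, env
typing: well-typed — term : T1 → T2 → T1
ordered ✗ (needs weakening: val, acc, key unused)
linear ✗ (needs weakening: val, acc, key unused)
affine ✓ (none of val, req, env, acc, key used more than once)
relevant ✗ (needs weakening: val, acc, key unused)
unrestricted ✓ (well-typed at T1 → T2 → T1; no restrictions here)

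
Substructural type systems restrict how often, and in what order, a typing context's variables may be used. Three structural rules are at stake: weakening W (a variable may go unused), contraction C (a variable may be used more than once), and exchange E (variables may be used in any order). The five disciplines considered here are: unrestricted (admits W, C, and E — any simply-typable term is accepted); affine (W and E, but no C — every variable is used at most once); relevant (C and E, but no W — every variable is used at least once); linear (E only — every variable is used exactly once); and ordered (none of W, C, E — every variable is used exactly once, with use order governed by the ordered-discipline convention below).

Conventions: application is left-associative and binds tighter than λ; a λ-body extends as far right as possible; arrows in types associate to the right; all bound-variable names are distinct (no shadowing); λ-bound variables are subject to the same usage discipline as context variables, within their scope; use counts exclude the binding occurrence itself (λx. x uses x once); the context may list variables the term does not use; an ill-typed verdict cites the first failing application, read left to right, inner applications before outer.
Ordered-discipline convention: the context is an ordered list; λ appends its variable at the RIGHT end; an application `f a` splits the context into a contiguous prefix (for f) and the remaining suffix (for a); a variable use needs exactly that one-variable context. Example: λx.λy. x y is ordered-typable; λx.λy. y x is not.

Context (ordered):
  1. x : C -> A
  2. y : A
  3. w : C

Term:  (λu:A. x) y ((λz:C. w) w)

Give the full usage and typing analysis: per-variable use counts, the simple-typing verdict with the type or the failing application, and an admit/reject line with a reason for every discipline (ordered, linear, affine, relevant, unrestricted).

counts: x: 1×, y: 1×, w: 2×, u (λ-bound): 0×, z (λ-bound): 0×
use order (left to right): x, y, w, w
typing: the term checks, with type A
ordered: ✗ — repeated use of w ×2; unused: u, z — weakening required
linear: ✗ — repeated use of w ×2; unused: u, z — weakening required
affine: ✗ — repeated use of w ×2
relevant: ✗ — unused: u, z — weakening required
unrestricted: ✓ — well-typed at A; no restrictions here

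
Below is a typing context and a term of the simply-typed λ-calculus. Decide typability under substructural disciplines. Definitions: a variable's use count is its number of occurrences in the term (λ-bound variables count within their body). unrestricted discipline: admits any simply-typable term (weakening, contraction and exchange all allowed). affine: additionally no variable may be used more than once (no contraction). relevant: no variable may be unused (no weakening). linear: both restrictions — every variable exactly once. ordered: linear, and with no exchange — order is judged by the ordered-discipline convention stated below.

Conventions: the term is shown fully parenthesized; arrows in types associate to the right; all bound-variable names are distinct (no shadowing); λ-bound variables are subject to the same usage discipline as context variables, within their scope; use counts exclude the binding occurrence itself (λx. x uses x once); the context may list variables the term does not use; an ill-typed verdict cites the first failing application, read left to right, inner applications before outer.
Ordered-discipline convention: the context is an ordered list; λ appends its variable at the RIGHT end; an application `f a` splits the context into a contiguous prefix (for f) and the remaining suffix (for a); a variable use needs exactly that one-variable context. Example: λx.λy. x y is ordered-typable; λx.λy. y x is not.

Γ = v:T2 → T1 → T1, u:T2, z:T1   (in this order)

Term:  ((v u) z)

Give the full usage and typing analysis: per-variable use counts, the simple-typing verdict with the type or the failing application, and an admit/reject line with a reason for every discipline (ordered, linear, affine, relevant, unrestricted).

use counts: v: 1×; u: 1×; z: 1×
use order (left to right): v, u, z
typing: well-typed at T1
ordered ✓ (one use each (v, u, z); ordered split holds)
linear ✓ (v, u, z: one use apiece)
affine ✓ (none of v, u, z used more than once)
relevant ✓ (at least one use each (v, u, z))
unrestricted ✓ (type-checks (T1) and nothing is barred)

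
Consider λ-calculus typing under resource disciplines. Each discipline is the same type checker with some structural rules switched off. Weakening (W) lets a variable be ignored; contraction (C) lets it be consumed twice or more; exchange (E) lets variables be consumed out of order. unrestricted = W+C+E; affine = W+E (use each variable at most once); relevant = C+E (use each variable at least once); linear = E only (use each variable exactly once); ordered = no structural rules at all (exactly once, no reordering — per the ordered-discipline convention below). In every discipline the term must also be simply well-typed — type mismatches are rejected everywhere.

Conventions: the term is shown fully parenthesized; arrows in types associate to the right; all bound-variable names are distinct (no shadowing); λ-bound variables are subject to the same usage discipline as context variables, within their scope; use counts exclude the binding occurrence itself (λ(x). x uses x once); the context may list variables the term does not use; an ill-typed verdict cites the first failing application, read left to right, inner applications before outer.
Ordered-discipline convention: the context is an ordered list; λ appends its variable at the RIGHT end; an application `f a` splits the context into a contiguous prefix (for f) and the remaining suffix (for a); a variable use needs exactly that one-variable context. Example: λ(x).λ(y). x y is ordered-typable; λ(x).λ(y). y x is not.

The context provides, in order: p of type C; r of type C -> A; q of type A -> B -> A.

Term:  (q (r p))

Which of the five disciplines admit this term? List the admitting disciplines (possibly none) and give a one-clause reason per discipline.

accepted by: linear, affine, relevant, unrestricted
variable uses: p: 1×; r: 1×; q: 1×
uses in reading order: q, r, p
typing: ✓ — B -> A
ordered: ✗ — no ordered split (uses run q, r, p)
linear: ✓ — exactly-once usage across p, r, q
affine: ✓ — at most one use each (p, r, q)
relevant: ✓ — p, r, q: all used, weakening unneeded
unrestricted: ✓ — simply typable at B -> A; W, C, E all held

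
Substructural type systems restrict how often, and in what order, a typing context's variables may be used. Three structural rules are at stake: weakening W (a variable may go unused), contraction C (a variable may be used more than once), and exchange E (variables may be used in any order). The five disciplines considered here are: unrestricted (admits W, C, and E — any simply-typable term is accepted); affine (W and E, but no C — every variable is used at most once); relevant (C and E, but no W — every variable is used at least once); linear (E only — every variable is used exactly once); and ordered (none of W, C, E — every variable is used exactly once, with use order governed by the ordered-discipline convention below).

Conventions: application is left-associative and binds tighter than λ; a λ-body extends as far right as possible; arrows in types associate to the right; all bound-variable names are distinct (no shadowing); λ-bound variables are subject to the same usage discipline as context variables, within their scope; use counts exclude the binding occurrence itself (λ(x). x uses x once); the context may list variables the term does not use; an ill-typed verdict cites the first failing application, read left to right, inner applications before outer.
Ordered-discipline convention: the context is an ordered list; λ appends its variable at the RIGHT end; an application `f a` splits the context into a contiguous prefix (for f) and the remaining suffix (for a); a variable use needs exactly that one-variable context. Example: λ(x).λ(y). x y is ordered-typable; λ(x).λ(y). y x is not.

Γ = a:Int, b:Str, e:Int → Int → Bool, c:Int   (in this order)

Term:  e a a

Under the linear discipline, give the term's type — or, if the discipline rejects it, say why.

not well-typed under linear — needs contraction — a ×2; unused: b, c — weakening required
variable uses: a: 2, b: 0, e: 1, c: 0
use order (left to right): e, a, a
typing: well-typed at Bool
summary: ordered ✗ | linear ✗ | affine ✗ | relevant ✗ | unrestricted ✓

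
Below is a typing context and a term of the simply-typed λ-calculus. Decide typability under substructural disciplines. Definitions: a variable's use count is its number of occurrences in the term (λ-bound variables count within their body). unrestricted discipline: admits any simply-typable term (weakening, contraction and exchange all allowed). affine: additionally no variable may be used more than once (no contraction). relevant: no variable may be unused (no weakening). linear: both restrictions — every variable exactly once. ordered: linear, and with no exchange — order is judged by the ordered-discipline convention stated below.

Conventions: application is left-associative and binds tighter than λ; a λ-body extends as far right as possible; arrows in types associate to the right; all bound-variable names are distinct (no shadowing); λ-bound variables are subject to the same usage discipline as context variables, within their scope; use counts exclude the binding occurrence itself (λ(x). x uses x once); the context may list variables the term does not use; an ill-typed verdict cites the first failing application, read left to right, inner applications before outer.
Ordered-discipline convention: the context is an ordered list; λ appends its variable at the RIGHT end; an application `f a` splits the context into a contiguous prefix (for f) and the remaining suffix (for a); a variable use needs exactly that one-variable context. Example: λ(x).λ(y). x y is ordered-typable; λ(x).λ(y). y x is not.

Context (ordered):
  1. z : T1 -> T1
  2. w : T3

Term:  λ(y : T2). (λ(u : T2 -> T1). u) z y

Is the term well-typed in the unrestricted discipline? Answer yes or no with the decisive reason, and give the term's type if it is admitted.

no — a type mismatch blocks all five
variable uses: z=1; w=0; y [bound]=1; u [bound]=1
uses in reading order: u, z, y
typing: ill-typed: an application expects T2 -> T1 but receives T1 -> T1
across the five disciplines: ordered ✗; linear ✗; affine ✗; relevant ✗; unrestricted ✗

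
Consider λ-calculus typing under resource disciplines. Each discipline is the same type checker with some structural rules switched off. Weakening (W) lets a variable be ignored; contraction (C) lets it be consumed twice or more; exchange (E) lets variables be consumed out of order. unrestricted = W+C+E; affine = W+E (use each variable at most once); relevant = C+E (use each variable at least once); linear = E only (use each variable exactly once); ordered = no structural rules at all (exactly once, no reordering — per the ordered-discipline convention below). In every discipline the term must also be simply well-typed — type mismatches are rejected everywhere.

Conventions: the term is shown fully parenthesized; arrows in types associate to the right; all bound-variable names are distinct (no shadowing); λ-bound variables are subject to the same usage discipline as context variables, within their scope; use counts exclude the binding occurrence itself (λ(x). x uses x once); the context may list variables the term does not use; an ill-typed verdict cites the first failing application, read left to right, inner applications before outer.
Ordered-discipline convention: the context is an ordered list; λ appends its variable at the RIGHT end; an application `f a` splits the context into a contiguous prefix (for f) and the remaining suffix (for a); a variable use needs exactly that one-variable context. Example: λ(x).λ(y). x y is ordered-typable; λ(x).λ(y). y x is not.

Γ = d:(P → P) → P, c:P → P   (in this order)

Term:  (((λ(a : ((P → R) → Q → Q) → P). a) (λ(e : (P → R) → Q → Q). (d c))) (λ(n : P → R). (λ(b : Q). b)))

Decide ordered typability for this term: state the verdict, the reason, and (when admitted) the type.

no — e, n left unused
variable uses: d: 1×, c: 1×, a [bound]: 1×, e [bound]: 0×, n [bound]: 0×, b [bound]: 1×
use order (left to right): a, d, c, b
typing: well-typed at P
across the five disciplines: ordered ✗; linear ✗; affine ✓; relevant ✗; unrestricted ✓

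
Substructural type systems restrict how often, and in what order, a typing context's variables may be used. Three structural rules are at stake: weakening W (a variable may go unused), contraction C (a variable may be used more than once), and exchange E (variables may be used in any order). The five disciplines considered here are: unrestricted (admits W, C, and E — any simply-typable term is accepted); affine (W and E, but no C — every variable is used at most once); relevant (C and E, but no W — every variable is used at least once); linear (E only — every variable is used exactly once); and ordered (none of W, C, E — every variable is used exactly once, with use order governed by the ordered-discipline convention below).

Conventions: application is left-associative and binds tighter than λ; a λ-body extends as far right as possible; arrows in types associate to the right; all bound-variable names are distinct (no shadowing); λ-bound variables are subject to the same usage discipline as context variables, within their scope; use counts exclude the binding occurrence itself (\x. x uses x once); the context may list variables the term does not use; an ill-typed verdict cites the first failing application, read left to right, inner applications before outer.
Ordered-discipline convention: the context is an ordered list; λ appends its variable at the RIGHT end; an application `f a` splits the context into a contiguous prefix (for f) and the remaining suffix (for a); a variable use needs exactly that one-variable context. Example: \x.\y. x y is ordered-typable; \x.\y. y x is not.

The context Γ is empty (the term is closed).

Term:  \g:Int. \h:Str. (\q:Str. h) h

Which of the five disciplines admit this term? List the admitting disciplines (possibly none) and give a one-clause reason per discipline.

admitted in: unrestricted
usage: g (λ-bound): 0×, h (λ-bound): 2×, q (λ-bound): 0×
uses in reading order: h, h
typing: ✓ — Int -> Str -> Str
ordered: ✗, h ×2 used more than once (contraction); g, q left unused
linear: ✗, h ×2 used more than once (contraction); g, q left unused
affine: ✗, h ×2 used more than once (contraction)
relevant: ✗, g, q left unused
unrestricted: ✓, simply typable at Int -> Str -> Str; W, C, E all held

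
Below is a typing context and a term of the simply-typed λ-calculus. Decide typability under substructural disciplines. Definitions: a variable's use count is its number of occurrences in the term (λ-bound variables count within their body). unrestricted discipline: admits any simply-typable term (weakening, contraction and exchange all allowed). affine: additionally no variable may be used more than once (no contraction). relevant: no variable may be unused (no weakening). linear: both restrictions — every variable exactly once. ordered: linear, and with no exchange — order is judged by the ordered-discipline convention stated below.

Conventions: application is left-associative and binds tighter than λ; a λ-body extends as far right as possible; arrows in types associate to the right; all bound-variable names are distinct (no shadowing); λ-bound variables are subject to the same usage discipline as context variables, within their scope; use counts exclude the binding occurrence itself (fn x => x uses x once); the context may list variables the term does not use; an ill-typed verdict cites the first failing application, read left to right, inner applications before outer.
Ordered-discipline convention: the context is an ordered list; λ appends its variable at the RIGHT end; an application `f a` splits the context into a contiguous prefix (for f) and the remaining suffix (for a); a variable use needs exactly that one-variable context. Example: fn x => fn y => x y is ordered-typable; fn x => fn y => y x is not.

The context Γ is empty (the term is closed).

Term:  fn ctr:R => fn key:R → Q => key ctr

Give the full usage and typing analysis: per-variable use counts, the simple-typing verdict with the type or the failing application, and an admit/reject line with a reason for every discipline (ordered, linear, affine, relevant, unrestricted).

variable uses: ctr (bound): 1×, key (bound): 1×
use order (left to right): key, ctr
typing: well-typed — term : R → (R → Q) → Q
ordered ✗ (needs exchange: uses follow key, ctr)
linear ✓ (each of ctr, key used exactly once)
affine ✓ (at most one use each (ctr, key))
relevant ✓ (none of ctr, key goes unused)
unrestricted ✓ (simply typable at R → (R → Q) → Q; W, C, E all held)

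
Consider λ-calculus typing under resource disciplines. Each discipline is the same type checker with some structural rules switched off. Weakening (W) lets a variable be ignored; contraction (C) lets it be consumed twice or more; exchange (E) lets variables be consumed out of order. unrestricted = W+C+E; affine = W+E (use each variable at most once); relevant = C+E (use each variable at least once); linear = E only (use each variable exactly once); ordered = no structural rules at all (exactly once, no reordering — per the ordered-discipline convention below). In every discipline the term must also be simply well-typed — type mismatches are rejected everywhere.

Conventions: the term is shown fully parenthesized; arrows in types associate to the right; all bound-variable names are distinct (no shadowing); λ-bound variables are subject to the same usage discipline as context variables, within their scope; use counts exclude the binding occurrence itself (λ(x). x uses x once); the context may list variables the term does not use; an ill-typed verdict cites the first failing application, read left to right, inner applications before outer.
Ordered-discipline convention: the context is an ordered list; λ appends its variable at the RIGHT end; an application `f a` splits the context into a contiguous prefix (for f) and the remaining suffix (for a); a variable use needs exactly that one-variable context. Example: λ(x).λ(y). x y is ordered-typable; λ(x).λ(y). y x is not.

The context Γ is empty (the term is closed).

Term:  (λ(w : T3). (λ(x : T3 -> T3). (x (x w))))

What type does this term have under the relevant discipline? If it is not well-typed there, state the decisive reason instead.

term : T3 -> (T3 -> T3) -> T3
usage: w (λ-bound): 1; x (λ-bound): 2
use order (left to right): x, x, w
typing: well-typed — term : T3 -> (T3 -> T3) -> T3
across the five disciplines: ordered ✗ | linear ✗ | affine ✗ | relevant ✓ | unrestricted ✓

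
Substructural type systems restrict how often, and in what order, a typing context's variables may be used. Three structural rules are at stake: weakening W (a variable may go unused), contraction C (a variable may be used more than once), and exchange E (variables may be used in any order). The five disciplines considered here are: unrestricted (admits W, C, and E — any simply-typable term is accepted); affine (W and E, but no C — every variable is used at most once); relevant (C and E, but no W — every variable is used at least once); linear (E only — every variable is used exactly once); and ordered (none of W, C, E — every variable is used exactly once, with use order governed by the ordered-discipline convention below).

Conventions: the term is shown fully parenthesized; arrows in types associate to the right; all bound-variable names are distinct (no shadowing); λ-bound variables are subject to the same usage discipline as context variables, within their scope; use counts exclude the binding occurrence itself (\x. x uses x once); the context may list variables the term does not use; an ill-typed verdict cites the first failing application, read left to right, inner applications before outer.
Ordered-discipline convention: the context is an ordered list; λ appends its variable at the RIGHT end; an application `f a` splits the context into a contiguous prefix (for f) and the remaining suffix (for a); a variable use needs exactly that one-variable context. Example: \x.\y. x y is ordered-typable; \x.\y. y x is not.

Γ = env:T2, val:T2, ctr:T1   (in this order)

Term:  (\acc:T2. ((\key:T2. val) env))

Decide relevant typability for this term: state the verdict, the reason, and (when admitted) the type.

no — ctr, acc, key never used (weakening)
use counts: env: 1, val: 1, ctr: 0, acc [bound]: 0, key [bound]: 0
use order (left to right): val, env
typing: ✓ — T2 -> T2
per-discipline verdicts: ordered ✗ · linear ✗ · affine ✓ · relevant ✗ · unrestricted ✓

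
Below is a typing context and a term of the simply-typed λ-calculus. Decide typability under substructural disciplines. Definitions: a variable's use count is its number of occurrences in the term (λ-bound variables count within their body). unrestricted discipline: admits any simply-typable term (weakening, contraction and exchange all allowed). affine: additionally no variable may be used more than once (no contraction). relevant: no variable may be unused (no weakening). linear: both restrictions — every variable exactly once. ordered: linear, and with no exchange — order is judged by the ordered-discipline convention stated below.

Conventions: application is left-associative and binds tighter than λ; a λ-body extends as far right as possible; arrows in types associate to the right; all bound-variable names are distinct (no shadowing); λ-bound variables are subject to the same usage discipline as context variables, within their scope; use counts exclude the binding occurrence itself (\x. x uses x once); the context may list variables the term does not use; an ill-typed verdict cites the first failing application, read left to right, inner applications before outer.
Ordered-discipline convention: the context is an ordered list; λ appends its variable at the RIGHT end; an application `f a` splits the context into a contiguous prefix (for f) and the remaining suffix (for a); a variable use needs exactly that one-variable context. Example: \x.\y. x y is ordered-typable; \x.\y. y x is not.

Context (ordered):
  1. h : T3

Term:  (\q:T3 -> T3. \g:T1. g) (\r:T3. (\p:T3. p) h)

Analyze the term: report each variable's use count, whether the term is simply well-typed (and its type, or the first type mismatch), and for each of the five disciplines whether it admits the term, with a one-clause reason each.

usage: h: 1, q [bound]: 0, g [bound]: 1, r [bound]: 0, p [bound]: 1
left-to-right use order: g, p, h
typing: well-typed — term : T1 -> T1
ordered: ✗ — q, r never used (weakening)
linear: ✗ — q, r never used (weakening)
affine: ✓ — none of h, q, g, r, p used more than once
relevant: ✗ — q, r never used (weakening)
unrestricted: ✓ — typability at T1 -> T1 is all that's needed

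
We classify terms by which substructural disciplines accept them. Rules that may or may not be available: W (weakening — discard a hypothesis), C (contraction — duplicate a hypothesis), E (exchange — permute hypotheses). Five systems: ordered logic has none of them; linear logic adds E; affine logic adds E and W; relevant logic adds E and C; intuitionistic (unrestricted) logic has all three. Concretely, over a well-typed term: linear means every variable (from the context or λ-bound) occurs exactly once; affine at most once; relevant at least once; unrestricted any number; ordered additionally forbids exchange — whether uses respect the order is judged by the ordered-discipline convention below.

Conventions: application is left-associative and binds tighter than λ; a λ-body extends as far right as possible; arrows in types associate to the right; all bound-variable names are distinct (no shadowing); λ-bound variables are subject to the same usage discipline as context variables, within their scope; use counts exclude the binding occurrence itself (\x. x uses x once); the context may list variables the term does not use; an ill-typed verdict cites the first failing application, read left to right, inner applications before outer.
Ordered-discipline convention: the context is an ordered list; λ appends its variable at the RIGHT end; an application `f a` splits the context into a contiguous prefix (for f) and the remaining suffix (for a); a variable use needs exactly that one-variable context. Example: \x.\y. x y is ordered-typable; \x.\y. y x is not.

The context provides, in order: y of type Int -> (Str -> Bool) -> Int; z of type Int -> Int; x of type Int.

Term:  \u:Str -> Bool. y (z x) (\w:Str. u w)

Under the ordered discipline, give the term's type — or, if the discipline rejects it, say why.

term : (Str -> Bool) -> Int
counts: y: 1×; z: 1×; x: 1×; u (bound): 1×; w (bound): 1×
order of uses: y, z, x, u, w
typing: well-typed — term : (Str -> Bool) -> Int
across the five disciplines: ordered ✓ | linear ✓ | affine ✓ | relevant ✓ | unrestricted ✓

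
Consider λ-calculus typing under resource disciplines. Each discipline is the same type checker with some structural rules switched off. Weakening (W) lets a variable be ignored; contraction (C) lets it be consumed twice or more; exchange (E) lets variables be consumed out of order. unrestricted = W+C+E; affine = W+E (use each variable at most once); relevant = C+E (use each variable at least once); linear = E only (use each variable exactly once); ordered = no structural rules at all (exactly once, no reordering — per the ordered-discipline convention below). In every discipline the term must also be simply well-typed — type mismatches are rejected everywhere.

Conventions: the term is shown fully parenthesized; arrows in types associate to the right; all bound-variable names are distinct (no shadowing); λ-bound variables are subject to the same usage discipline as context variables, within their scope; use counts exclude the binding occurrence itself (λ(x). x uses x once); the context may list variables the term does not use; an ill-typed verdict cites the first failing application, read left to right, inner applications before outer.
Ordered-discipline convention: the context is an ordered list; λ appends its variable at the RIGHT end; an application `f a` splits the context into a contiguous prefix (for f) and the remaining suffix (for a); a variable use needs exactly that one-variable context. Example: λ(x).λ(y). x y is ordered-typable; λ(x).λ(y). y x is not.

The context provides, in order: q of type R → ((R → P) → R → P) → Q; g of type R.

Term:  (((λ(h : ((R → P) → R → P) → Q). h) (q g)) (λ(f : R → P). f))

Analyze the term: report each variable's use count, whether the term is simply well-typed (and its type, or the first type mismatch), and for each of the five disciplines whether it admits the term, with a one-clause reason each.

variable uses: q ×1; g ×1; h (λ-bound) ×1; f (λ-bound) ×1
uses in reading order: h, q, g, f
typing: the term checks, with type Q
ordered: ✓, one use each (q, g, h, f); ordered split holds
linear: ✓, exactly-once usage across q, g, h, f
affine: ✓, q, g, h, f: no repeats, contraction unneeded
relevant: ✓, at least one use each (q, g, h, f)
unrestricted: ✓, simply typable at Q; W, C, E all held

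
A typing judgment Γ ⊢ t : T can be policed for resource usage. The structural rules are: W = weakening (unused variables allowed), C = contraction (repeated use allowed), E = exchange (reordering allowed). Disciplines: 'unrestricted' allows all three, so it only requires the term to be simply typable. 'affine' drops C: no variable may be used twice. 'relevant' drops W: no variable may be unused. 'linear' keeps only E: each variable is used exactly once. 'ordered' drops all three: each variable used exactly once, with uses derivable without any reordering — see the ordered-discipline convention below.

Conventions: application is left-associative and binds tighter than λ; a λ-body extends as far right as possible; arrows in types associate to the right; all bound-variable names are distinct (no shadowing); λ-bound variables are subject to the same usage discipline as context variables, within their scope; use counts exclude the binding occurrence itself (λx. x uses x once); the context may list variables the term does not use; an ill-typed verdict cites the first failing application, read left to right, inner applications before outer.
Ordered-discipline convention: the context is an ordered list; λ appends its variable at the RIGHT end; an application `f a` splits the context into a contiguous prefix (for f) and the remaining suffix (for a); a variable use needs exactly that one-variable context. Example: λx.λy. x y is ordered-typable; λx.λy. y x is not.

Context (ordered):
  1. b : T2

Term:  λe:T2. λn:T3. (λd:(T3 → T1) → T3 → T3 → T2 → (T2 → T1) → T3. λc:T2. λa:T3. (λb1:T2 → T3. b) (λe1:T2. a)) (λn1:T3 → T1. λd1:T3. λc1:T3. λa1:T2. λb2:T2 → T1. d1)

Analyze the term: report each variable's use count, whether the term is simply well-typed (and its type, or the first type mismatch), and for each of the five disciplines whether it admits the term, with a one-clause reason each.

counts: b=1; e (bound)=0; n (bound)=0; d (bound)=0; c (bound)=0; a (bound)=1; b1 (bound)=0; e1 (bound)=0; n1 (bound)=0; d1 (bound)=1; c1 (bound)=0; a1 (bound)=0; b2 (bound)=0
use order (left to right): b, a, d1
typing: the term checks, with type T2 → T3 → T2 → T3 → T2
ordered ✗ (needs weakening: e, n, d, c, b1, e1, n1, c1, a1, b2 unused)
linear ✗ (needs weakening: e, n, d, c, b1, e1, n1, c1, a1, b2 unused)
affine ✓ (no duplicate uses among b, e, n, d, c, a, b1, e1, n1, d1, c1, a1, b2)
relevant ✗ (needs weakening: e, n, d, c, b1, e1, n1, c1, a1, b2 unused)
unrestricted ✓ (well-typed at T2 → T3 → T2 → T3 → T2; no restrictions here)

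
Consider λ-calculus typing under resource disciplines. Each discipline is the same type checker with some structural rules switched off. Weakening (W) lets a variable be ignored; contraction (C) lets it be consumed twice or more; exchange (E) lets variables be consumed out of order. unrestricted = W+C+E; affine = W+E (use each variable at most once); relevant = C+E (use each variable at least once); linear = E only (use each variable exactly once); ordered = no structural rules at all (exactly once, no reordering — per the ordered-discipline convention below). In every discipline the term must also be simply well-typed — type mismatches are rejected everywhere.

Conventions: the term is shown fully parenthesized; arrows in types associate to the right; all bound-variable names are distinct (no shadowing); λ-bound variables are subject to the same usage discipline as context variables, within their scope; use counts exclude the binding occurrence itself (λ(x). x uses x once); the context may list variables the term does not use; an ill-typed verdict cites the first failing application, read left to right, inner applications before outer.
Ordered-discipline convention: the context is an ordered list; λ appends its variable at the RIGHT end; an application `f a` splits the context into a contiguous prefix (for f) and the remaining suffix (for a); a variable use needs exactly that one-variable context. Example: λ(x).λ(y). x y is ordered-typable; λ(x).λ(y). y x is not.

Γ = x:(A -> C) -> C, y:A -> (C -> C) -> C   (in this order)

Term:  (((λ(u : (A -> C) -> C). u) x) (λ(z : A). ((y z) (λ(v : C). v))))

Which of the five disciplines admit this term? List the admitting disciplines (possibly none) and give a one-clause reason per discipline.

admitted in: ordered, linear, affine, relevant, unrestricted
variable uses: x: 1, y: 1, u (bound): 1, z (bound): 1, v (bound): 1
use order (left to right): u, x, y, z, v
typing: ✓ — C
ordered: ✓ — one use each (x, y, u, z, v); ordered split holds
linear: ✓ — exactly-once usage across x, y, u, z, v
affine: ✓ — at most one use each (x, y, u, z, v)
relevant: ✓ — at least one use each (x, y, u, z, v)
unrestricted: ✓ — simply typable at C; W, C, E all held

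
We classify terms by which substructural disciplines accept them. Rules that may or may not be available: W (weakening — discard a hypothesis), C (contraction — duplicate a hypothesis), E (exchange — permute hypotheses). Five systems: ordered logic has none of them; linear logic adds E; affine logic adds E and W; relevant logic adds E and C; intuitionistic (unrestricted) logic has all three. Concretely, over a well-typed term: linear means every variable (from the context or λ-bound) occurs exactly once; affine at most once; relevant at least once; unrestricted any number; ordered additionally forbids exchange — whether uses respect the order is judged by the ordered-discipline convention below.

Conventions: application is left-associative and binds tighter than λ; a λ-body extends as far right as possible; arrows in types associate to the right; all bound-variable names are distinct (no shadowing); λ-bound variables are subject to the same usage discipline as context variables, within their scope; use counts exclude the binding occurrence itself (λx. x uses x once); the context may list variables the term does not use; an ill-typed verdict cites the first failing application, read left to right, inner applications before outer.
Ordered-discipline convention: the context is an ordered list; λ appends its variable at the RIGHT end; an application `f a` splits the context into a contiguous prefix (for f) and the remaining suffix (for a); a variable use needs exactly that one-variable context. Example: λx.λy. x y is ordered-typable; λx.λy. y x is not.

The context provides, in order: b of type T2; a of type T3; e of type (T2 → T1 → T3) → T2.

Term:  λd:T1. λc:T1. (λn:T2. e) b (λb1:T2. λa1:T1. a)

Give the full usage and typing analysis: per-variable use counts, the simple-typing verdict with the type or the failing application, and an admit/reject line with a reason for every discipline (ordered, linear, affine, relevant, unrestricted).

use counts: b=1; a=1; e=1; d (bound)=0; c (bound)=0; n (bound)=0; b1 (bound)=0; a1 (bound)=0
use order (left to right): e, b, a
typing: well-typed at T1 → T1 → T2
ordered: ✗ — needs weakening: d, c, n, b1, a1 unused
linear: ✗ — needs weakening: d, c, n, b1, a1 unused
affine: ✓ — b, a, e, d, c, n, b1, a1: no repeats, contraction unneeded
relevant: ✗ — needs weakening: d, c, n, b1, a1 unused
unrestricted: ✓ — type-checks (T1 → T1 → T2) and nothing is barred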